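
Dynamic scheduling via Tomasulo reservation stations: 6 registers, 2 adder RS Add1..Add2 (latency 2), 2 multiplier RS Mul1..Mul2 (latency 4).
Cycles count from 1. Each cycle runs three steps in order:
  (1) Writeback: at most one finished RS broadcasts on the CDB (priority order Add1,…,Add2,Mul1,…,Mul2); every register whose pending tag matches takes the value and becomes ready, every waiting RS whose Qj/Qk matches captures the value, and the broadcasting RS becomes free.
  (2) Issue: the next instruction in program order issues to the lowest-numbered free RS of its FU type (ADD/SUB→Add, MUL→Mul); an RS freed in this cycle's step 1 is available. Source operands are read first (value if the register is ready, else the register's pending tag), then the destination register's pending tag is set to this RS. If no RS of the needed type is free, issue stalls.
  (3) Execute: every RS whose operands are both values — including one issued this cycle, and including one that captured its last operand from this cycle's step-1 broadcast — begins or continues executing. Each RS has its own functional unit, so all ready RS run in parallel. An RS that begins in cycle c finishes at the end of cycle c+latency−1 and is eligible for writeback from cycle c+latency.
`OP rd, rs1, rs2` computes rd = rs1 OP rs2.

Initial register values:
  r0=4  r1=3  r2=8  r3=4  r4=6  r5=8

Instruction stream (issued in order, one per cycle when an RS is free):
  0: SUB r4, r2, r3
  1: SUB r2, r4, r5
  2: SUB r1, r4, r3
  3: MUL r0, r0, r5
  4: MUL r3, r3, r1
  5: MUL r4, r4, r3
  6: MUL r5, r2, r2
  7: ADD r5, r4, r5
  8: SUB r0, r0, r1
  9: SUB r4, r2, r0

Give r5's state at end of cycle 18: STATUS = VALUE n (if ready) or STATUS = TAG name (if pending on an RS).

  c1: issue SUB r4<-Add1  regs: r0:4,r1:3,r2:8,r3:4,r4:Add1,r5:8
  c2: issue SUB r2<-Add2  regs: r0:4,r1:3,r2:Add2,r3:4,r4:Add1,r5:8
  c3: CDB Add1=4; issue SUB r1<-Add1  regs: r0:4,r1:Add1,r2:Add2,r3:4,r4:4,r5:8
  c4: issue MUL r0<-Mul1  regs: r0:Mul1,r1:Add1,r2:Add2,r3:4,r4:4,r5:8
  c5: CDB Add1=0; issue MUL r3<-Mul2  regs: r0:Mul1,r1:0,r2:Add2,r3:Mul2,r4:4,r5:8
  c6: CDB Add2=-4; stall  regs: r0:Mul1,r1:0,r2:-4,r3:Mul2,r4:4,r5:8
  c7: stall  regs: r0:Mul1,r1:0,r2:-4,r3:Mul2,r4:4,r5:8
  c8: CDB Mul1=32; issue MUL r4<-Mul1  regs: r0:32,r1:0,r2:-4,r3:Mul2,r4:Mul1,r5:8
  c9: CDB Mul2=0; issue MUL r5<-Mul2  regs: r0:32,r1:0,r2:-4,r3:0,r4:Mul1,r5:Mul2
  c10: issue ADD r5<-Add1  regs: r0:32,r1:0,r2:-4,r3:0,r4:Mul1,r5:Add1
  c11: issue SUB r0<-Add2  regs: r0:Add2,r1:0,r2:-4,r3:0,r4:Mul1,r5:Add1
  c12: stall  regs: r0:Add2,r1:0,r2:-4,r3:0,r4:Mul1,r5:Add1
  c13: CDB Add2=32; issue SUB r4<-Add2  regs: r0:32,r1:0,r2:-4,r3:0,r4:Add2,r5:Add1
  c14: CDB Mul1=0  regs: r0:32,r1:0,r2:-4,r3:0,r4:Add2,r5:Add1
  c15: CDB Add2=-36  regs: r0:32,r1:0,r2:-4,r3:0,r4:-36,r5:Add1
  c16: CDB Mul2=16  regs: r0:32,r1:0,r2:-4,r3:0,r4:-36,r5:Add1
  c17: -  regs: r0:32,r1:0,r2:-4,r3:0,r4:-36,r5:Add1
  c18: CDB Add1=16  regs: r0:32,r1:0,r2:-4,r3:0,r4:-36,r5:16

STATUS = VALUE 16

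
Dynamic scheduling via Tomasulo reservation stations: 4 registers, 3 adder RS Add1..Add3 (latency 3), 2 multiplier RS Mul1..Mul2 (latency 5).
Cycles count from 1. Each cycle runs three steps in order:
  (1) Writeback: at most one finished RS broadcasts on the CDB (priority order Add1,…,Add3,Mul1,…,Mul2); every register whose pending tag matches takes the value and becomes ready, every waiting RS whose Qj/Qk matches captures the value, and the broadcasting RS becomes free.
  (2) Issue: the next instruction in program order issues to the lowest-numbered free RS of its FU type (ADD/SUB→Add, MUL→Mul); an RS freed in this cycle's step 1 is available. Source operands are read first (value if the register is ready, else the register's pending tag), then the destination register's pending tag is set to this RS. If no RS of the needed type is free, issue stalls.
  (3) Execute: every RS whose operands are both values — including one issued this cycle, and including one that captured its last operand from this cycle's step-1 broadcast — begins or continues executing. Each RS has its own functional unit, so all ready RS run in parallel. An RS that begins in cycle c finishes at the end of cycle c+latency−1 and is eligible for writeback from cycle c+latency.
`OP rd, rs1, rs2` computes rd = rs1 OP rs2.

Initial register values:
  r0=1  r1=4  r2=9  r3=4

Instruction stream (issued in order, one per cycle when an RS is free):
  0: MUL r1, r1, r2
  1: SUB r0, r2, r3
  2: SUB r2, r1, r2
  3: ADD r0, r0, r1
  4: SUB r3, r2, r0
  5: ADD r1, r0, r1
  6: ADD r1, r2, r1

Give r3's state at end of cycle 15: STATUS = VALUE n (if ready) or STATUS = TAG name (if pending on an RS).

  c1: issue MUL r1<-Mul1  regs: r0:1,r1:Mul1,r2:9,r3:4
  c2: issue SUB r0<-Add1  regs: r0:Add1,r1:Mul1,r2:9,r3:4
  c3: issue SUB r2<-Add2  regs: r0:Add1,r1:Mul1,r2:Add2,r3:4
  c4: issue ADD r0<-Add3  regs: r0:Add3,r1:Mul1,r2:Add2,r3:4
  c5: CDB Add1=5; issue SUB r3<-Add1  regs: r0:Add3,r1:Mul1,r2:Add2,r3:Add1
  c6: CDB Mul1=36; stall  regs: r0:Add3,r1:36,r2:Add2,r3:Add1
  c7: stall  regs: r0:Add3,r1:36,r2:Add2,r3:Add1
  c8: stall  regs: r0:Add3,r1:36,r2:Add2,r3:Add1
  c9: CDB Add2=27; issue ADD r1<-Add2  regs: r0:Add3,r1:Add2,r2:27,r3:Add1
  c10: CDB Add3=41; issue ADD r1<-Add3  regs: r0:41,r1:Add3,r2:27,r3:Add1
  c11: -  regs: r0:41,r1:Add3,r2:27,r3:Add1
  c12: -  regs: r0:41,r1:Add3,r2:27,r3:Add1
  c13: CDB Add1=-14  regs: r0:41,r1:Add3,r2:27,r3:-14
  c14: CDB Add2=77  regs: r0:41,r1:Add3,r2:27,r3:-14
  c15: -  regs: r0:41,r1:Add3,r2:27,r3:-14

STATUS = VALUE -14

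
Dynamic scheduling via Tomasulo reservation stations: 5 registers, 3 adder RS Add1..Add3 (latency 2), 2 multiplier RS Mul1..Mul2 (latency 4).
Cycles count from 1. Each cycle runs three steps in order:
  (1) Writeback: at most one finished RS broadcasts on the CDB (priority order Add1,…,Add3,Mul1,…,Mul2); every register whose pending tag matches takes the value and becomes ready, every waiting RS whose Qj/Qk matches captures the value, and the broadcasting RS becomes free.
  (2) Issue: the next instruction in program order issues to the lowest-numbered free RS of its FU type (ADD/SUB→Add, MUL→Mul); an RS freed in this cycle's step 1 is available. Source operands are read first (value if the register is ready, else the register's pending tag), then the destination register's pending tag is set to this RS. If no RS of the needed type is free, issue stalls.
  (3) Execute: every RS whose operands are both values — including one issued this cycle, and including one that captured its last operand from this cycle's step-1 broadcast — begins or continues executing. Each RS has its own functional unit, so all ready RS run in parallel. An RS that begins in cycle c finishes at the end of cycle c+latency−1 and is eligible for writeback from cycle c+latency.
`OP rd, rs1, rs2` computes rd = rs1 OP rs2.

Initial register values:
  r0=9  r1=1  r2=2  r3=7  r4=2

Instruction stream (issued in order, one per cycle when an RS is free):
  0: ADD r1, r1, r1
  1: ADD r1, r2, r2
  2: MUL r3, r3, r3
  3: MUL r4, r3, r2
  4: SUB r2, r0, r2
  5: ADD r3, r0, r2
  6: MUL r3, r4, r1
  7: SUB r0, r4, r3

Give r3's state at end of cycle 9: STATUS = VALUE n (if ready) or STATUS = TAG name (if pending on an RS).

STATUS = TAG Mul1

cycle 1: issue ADD r1<-Add1 // r0:9,r1:Add1,r2:2,r3:7,r4:2
cycle 2: issue ADD r1<-Add2 // r0:9,r1:Add2,r2:2,r3:7,r4:2
cycle 3: CDB Add1=2; issue MUL r3<-Mul1 // r0:9,r1:Add2,r2:2,r3:Mul1,r4:2
cycle 4: CDB Add2=4; issue MUL r4<-Mul2 // r0:9,r1:4,r2:2,r3:Mul1,r4:Mul2
cycle 5: issue SUB r2<-Add1 // r0:9,r1:4,r2:Add1,r3:Mul1,r4:Mul2
cycle 6: issue ADD r3<-Add2 // r0:9,r1:4,r2:Add1,r3:Add2,r4:Mul2
cycle 7: CDB Add1=7; stall // r0:9,r1:4,r2:7,r3:Add2,r4:Mul2
cycle 8: CDB Mul1=49; issue MUL r3<-Mul1 // r0:9,r1:4,r2:7,r3:Mul1,r4:Mul2
cycle 9: CDB Add2=16; issue SUB r0<-Add1 // r0:Add1,r1:4,r2:7,r3:Mul1,r4:Mul2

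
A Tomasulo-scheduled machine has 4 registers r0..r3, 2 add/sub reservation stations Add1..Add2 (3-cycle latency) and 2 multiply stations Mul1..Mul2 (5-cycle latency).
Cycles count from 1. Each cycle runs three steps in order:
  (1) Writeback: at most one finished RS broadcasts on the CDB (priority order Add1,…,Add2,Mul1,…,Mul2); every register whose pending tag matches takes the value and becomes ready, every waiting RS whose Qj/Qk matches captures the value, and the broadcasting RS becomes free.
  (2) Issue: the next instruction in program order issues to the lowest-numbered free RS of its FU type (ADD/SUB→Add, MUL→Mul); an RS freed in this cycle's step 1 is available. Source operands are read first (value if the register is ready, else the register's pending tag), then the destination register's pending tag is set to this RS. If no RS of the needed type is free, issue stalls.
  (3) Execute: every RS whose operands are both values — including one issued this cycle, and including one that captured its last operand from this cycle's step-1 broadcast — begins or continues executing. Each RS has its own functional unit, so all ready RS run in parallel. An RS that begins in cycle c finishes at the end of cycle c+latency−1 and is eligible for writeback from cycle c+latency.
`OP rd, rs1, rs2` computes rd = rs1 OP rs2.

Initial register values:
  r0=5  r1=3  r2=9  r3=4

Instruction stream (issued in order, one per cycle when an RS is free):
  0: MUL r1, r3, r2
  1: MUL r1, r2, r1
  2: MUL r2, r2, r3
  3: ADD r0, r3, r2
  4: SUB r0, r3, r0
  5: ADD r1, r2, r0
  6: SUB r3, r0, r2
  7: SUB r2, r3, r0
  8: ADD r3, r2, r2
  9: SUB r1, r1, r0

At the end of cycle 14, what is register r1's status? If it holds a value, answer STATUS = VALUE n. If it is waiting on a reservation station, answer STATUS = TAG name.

  c1: issue MUL r1<-Mul1  regs: r0:5,r1:Mul1,r2:9,r3:4
  c2: issue MUL r1<-Mul2  regs: r0:5,r1:Mul2,r2:9,r3:4
  c3: stall  regs: r0:5,r1:Mul2,r2:9,r3:4
  c4: stall  regs: r0:5,r1:Mul2,r2:9,r3:4
  c5: stall  regs: r0:5,r1:Mul2,r2:9,r3:4
  c6: CDB Mul1=36; issue MUL r2<-Mul1  regs: r0:5,r1:Mul2,r2:Mul1,r3:4
  c7: issue ADD r0<-Add1  regs: r0:Add1,r1:Mul2,r2:Mul1,r3:4
  c8: issue SUB r0<-Add2  regs: r0:Add2,r1:Mul2,r2:Mul1,r3:4
  c9: stall  regs: r0:Add2,r1:Mul2,r2:Mul1,r3:4
  c10: stall  regs: r0:Add2,r1:Mul2,r2:Mul1,r3:4
  c11: CDB Mul1=36; stall  regs: r0:Add2,r1:Mul2,r2:36,r3:4
  c12: CDB Mul2=324; stall  regs: r0:Add2,r1:324,r2:36,r3:4
  c13: stall  regs: r0:Add2,r1:324,r2:36,r3:4
  c14: CDB Add1=40; issue ADD r1<-Add1  regs: r0:Add2,r1:Add1,r2:36,r3:4

STATUS = TAG Add1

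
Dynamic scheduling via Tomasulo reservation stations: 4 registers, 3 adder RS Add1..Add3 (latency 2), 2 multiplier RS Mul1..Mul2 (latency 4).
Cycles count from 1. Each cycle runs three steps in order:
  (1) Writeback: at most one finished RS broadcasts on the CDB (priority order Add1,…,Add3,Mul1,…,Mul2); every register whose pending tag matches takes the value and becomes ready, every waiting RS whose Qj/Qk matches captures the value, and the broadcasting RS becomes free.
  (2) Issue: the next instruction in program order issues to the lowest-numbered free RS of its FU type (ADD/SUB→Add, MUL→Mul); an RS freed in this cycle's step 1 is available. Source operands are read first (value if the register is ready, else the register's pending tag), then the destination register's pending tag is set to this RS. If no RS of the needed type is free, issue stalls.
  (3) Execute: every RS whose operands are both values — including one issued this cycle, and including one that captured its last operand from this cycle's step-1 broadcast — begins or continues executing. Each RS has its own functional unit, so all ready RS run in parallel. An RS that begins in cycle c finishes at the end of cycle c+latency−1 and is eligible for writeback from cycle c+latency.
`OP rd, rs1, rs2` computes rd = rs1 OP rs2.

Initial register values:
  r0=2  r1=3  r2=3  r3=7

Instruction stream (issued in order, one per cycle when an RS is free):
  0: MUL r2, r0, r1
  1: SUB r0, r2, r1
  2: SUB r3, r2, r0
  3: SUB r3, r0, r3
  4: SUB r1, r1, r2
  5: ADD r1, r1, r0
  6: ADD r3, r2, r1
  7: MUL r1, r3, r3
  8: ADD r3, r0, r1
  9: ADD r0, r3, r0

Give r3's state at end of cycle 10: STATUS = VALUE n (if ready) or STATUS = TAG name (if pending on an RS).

  c1: issue MUL r2<-Mul1  regs: r0:2,r1:3,r2:Mul1,r3:7
  c2: issue SUB r0<-Add1  regs: r0:Add1,r1:3,r2:Mul1,r3:7
  c3: issue SUB r3<-Add2  regs: r0:Add1,r1:3,r2:Mul1,r3:Add2
  c4: issue SUB r3<-Add3  regs: r0:Add1,r1:3,r2:Mul1,r3:Add3
  c5: CDB Mul1=6; stall  regs: r0:Add1,r1:3,r2:6,r3:Add3
  c6: stall  regs: r0:Add1,r1:3,r2:6,r3:Add3
  c7: CDB Add1=3; issue SUB r1<-Add1  regs: r0:3,r1:Add1,r2:6,r3:Add3
  c8: stall  regs: r0:3,r1:Add1,r2:6,r3:Add3
  c9: CDB Add1=-3; issue ADD r1<-Add1  regs: r0:3,r1:Add1,r2:6,r3:Add3
  c10: CDB Add2=3; issue ADD r3<-Add2  regs: r0:3,r1:Add1,r2:6,r3:Add2

STATUS = TAG Add2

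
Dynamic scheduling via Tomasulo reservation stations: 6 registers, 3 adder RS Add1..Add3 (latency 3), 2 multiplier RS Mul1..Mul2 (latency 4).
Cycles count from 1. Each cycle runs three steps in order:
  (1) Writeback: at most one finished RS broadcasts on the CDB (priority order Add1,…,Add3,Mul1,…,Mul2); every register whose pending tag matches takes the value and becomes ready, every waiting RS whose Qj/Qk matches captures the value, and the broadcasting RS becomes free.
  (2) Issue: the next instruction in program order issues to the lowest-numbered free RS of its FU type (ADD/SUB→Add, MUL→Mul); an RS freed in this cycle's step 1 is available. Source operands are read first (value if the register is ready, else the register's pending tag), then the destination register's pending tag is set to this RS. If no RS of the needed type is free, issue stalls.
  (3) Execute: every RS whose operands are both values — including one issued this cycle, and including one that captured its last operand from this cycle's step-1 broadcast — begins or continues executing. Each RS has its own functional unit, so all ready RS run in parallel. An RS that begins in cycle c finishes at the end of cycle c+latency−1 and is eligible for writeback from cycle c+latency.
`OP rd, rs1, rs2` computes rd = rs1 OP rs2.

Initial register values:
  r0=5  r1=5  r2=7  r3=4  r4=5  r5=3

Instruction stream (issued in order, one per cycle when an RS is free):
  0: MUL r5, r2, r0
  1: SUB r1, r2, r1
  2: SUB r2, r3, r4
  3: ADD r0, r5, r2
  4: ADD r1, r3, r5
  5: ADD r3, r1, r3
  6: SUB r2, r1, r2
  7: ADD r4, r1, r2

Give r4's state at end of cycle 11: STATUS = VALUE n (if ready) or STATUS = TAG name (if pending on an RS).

STATUS = TAG Add3

c1: issue MUL r5<-Mul1 | r0:5,r1:5,r2:7,r3:4,r4:5,r5:Mul1
c2: issue SUB r1<-Add1 | r0:5,r1:Add1,r2:7,r3:4,r4:5,r5:Mul1
c3: issue SUB r2<-Add2 | r0:5,r1:Add1,r2:Add2,r3:4,r4:5,r5:Mul1
c4: issue ADD r0<-Add3 | r0:Add3,r1:Add1,r2:Add2,r3:4,r4:5,r5:Mul1
c5: CDB Add1=2; issue ADD r1<-Add1 | r0:Add3,r1:Add1,r2:Add2,r3:4,r4:5,r5:Mul1
c6: CDB Add2=-1; issue ADD r3<-Add2 | r0:Add3,r1:Add1,r2:-1,r3:Add2,r4:5,r5:Mul1
c7: CDB Mul1=35; stall | r0:Add3,r1:Add1,r2:-1,r3:Add2,r4:5,r5:35
c8: stall | r0:Add3,r1:Add1,r2:-1,r3:Add2,r4:5,r5:35
c9: stall | r0:Add3,r1:Add1,r2:-1,r3:Add2,r4:5,r5:35
c10: CDB Add1=39; issue SUB r2<-Add1 | r0:Add3,r1:39,r2:Add1,r3:Add2,r4:5,r5:35
c11: CDB Add3=34; issue ADD r4<-Add3 | r0:34,r1:39,r2:Add1,r3:Add2,r4:Add3,r5:35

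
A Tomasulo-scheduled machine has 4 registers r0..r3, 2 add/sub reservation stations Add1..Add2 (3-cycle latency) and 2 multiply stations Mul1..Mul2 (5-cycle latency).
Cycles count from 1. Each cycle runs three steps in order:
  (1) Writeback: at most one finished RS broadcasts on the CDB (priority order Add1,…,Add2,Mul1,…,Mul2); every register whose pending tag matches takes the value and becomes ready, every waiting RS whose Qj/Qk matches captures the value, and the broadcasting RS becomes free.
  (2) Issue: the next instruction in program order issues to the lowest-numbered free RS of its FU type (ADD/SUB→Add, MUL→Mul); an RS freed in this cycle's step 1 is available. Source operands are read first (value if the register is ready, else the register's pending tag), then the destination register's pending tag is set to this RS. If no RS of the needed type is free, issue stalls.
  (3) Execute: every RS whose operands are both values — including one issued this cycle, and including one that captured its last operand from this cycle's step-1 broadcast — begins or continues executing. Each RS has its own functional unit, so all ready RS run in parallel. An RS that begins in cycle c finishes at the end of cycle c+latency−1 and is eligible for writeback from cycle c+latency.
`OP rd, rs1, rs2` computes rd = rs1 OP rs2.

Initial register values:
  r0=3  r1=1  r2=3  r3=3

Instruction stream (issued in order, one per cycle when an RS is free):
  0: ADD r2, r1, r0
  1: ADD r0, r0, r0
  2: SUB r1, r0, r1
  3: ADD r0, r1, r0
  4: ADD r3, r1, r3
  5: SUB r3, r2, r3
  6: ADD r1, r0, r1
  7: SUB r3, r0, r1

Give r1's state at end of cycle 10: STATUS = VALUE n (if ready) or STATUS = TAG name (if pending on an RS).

  c1: issue ADD r2<-Add1  regs: r0:3,r1:1,r2:Add1,r3:3
  c2: issue ADD r0<-Add2  regs: r0:Add2,r1:1,r2:Add1,r3:3
  c3: stall  regs: r0:Add2,r1:1,r2:Add1,r3:3
  c4: CDB Add1=4; issue SUB r1<-Add1  regs: r0:Add2,r1:Add1,r2:4,r3:3
  c5: CDB Add2=6; issue ADD r0<-Add2  regs: r0:Add2,r1:Add1,r2:4,r3:3
  c6: stall  regs: r0:Add2,r1:Add1,r2:4,r3:3
  c7: stall  regs: r0:Add2,r1:Add1,r2:4,r3:3
  c8: CDB Add1=5; issue ADD r3<-Add1  regs: r0:Add2,r1:5,r2:4,r3:Add1
  c9: stall  regs: r0:Add2,r1:5,r2:4,r3:Add1
  c10: stall  regs: r0:Add2,r1:5,r2:4,r3:Add1

STATUS = VALUE 5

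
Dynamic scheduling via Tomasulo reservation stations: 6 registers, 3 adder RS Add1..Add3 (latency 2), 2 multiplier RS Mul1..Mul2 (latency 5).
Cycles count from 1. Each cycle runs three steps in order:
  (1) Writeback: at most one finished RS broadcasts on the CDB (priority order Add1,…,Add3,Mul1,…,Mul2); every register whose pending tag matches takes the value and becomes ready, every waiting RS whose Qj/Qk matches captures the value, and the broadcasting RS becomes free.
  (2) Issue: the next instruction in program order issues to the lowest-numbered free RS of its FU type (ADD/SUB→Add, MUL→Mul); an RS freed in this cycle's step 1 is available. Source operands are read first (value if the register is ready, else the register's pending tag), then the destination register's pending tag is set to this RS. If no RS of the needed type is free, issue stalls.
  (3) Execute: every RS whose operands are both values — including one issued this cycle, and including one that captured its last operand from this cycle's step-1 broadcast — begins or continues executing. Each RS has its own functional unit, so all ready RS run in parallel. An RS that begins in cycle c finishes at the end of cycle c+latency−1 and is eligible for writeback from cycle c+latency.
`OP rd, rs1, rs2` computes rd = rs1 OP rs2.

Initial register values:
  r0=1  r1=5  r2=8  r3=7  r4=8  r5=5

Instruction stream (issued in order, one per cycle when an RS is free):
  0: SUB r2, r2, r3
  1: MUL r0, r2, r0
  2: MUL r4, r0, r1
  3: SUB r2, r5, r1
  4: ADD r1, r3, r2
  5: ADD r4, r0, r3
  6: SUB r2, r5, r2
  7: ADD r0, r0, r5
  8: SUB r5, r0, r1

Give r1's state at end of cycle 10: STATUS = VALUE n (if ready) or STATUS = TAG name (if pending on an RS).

STATUS = VALUE 7

  c1: issue SUB r2<-Add1  regs: r0:1,r1:5,r2:Add1,r3:7,r4:8,r5:5
  c2: issue MUL r0<-Mul1  regs: r0:Mul1,r1:5,r2:Add1,r3:7,r4:8,r5:5
  c3: CDB Add1=1; issue MUL r4<-Mul2  regs: r0:Mul1,r1:5,r2:1,r3:7,r4:Mul2,r5:5
  c4: issue SUB r2<-Add1  regs: r0:Mul1,r1:5,r2:Add1,r3:7,r4:Mul2,r5:5
  c5: issue ADD r1<-Add2  regs: r0:Mul1,r1:Add2,r2:Add1,r3:7,r4:Mul2,r5:5
  c6: CDB Add1=0; issue ADD r4<-Add1  regs: r0:Mul1,r1:Add2,r2:0,r3:7,r4:Add1,r5:5
  c7: issue SUB r2<-Add3  regs: r0:Mul1,r1:Add2,r2:Add3,r3:7,r4:Add1,r5:5
  c8: CDB Add2=7; issue ADD r0<-Add2  regs: r0:Add2,r1:7,r2:Add3,r3:7,r4:Add1,r5:5
  c9: CDB Add3=5; issue SUB r5<-Add3  regs: r0:Add2,r1:7,r2:5,r3:7,r4:Add1,r5:Add3
  c10: CDB Mul1=1  regs: r0:Add2,r1:7,r2:5,r3:7,r4:Add1,r5:Add3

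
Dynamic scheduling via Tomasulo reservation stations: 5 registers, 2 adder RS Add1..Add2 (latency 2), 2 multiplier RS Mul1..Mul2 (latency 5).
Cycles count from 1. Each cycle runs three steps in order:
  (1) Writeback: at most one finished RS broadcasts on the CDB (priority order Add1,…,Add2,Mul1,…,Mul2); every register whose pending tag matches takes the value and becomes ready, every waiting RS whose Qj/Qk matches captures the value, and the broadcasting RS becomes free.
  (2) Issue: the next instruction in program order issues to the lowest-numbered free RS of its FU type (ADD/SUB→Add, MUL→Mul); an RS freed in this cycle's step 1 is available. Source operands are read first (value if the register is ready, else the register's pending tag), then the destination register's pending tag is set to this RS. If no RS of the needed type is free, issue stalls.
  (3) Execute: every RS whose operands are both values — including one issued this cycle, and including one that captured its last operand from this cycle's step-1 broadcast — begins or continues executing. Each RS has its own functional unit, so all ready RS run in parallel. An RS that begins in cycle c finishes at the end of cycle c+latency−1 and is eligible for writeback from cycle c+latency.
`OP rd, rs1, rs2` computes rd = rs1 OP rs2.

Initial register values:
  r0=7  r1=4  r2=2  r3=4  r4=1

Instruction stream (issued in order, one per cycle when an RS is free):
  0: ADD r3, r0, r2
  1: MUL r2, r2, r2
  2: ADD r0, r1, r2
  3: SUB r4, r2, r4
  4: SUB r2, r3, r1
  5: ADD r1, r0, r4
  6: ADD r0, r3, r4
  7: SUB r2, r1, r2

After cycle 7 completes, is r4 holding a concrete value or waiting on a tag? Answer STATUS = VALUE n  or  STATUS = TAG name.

STATUS = TAG Add2

  c1: issue ADD r3<-Add1  regs: r0:7,r1:4,r2:2,r3:Add1,r4:1
  c2: issue MUL r2<-Mul1  regs: r0:7,r1:4,r2:Mul1,r3:Add1,r4:1
  c3: CDB Add1=9; issue ADD r0<-Add1  regs: r0:Add1,r1:4,r2:Mul1,r3:9,r4:1
  c4: issue SUB r4<-Add2  regs: r0:Add1,r1:4,r2:Mul1,r3:9,r4:Add2
  c5: stall  regs: r0:Add1,r1:4,r2:Mul1,r3:9,r4:Add2
  c6: stall  regs: r0:Add1,r1:4,r2:Mul1,r3:9,r4:Add2
  c7: CDB Mul1=4; stall  regs: r0:Add1,r1:4,r2:4,r3:9,r4:Add2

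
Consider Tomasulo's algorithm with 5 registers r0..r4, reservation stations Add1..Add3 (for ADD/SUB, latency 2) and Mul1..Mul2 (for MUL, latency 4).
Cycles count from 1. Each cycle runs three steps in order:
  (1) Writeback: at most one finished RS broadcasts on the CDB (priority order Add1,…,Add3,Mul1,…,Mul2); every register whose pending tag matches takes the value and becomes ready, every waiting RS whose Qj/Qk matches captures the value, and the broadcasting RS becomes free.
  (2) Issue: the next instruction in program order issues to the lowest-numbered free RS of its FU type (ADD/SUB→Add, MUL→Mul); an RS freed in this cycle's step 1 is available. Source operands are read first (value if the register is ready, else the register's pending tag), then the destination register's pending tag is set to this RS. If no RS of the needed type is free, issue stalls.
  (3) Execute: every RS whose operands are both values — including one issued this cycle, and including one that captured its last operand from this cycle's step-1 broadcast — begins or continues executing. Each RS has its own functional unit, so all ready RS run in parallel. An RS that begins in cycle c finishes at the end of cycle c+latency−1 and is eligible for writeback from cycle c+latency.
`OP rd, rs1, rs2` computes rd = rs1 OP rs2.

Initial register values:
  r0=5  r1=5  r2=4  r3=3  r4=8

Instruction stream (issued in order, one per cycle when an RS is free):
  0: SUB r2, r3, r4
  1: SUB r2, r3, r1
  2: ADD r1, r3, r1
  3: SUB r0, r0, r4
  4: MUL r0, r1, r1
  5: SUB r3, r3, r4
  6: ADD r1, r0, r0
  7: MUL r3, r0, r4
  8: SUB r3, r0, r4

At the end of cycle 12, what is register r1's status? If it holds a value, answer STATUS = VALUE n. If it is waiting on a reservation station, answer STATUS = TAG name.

cycle 1: issue SUB r2<-Add1 // r0:5,r1:5,r2:Add1,r3:3,r4:8
cycle 2: issue SUB r2<-Add2 // r0:5,r1:5,r2:Add2,r3:3,r4:8
cycle 3: CDB Add1=-5; issue ADD r1<-Add1 // r0:5,r1:Add1,r2:Add2,r3:3,r4:8
cycle 4: CDB Add2=-2; issue SUB r0<-Add2 // r0:Add2,r1:Add1,r2:-2,r3:3,r4:8
cycle 5: CDB Add1=8; issue MUL r0<-Mul1 // r0:Mul1,r1:8,r2:-2,r3:3,r4:8
cycle 6: CDB Add2=-3; issue SUB r3<-Add1 // r0:Mul1,r1:8,r2:-2,r3:Add1,r4:8
cycle 7: issue ADD r1<-Add2 // r0:Mul1,r1:Add2,r2:-2,r3:Add1,r4:8
cycle 8: CDB Add1=-5; issue MUL r3<-Mul2 // r0:Mul1,r1:Add2,r2:-2,r3:Mul2,r4:8
cycle 9: CDB Mul1=64; issue SUB r3<-Add1 // r0:64,r1:Add2,r2:-2,r3:Add1,r4:8
cycle 10: - // r0:64,r1:Add2,r2:-2,r3:Add1,r4:8
cycle 11: CDB Add1=56 // r0:64,r1:Add2,r2:-2,r3:56,r4:8
cycle 12: CDB Add2=128 // r0:64,r1:128,r2:-2,r3:56,r4:8

STATUS = VALUE 128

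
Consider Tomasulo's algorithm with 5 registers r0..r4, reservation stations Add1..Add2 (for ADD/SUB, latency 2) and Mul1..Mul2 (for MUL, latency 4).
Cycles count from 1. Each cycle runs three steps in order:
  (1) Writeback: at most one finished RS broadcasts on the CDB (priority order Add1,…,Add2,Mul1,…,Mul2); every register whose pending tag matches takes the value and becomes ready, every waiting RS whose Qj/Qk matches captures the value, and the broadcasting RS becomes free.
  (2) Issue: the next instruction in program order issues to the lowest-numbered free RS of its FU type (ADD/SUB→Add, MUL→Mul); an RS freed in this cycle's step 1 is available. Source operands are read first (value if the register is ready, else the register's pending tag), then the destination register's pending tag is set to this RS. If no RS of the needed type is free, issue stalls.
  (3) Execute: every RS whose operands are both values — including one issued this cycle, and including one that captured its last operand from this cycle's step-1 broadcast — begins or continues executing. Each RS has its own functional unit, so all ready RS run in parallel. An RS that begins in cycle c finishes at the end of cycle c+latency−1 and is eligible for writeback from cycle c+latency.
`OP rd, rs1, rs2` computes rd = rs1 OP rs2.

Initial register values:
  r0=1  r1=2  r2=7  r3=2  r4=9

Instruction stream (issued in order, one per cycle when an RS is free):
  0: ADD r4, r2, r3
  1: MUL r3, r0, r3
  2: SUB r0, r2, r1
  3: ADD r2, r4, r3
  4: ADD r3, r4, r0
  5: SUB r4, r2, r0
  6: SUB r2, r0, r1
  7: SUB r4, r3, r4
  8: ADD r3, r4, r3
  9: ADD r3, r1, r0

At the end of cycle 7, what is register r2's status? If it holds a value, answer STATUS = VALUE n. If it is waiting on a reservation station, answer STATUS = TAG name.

c1: issue ADD r4<-Add1 | r0:1,r1:2,r2:7,r3:2,r4:Add1
c2: issue MUL r3<-Mul1 | r0:1,r1:2,r2:7,r3:Mul1,r4:Add1
c3: CDB Add1=9; issue SUB r0<-Add1 | r0:Add1,r1:2,r2:7,r3:Mul1,r4:9
c4: issue ADD r2<-Add2 | r0:Add1,r1:2,r2:Add2,r3:Mul1,r4:9
c5: CDB Add1=5; issue ADD r3<-Add1 | r0:5,r1:2,r2:Add2,r3:Add1,r4:9
c6: CDB Mul1=2; stall | r0:5,r1:2,r2:Add2,r3:Add1,r4:9
c7: CDB Add1=14; issue SUB r4<-Add1 | r0:5,r1:2,r2:Add2,r3:14,r4:Add1

STATUS = TAG Add2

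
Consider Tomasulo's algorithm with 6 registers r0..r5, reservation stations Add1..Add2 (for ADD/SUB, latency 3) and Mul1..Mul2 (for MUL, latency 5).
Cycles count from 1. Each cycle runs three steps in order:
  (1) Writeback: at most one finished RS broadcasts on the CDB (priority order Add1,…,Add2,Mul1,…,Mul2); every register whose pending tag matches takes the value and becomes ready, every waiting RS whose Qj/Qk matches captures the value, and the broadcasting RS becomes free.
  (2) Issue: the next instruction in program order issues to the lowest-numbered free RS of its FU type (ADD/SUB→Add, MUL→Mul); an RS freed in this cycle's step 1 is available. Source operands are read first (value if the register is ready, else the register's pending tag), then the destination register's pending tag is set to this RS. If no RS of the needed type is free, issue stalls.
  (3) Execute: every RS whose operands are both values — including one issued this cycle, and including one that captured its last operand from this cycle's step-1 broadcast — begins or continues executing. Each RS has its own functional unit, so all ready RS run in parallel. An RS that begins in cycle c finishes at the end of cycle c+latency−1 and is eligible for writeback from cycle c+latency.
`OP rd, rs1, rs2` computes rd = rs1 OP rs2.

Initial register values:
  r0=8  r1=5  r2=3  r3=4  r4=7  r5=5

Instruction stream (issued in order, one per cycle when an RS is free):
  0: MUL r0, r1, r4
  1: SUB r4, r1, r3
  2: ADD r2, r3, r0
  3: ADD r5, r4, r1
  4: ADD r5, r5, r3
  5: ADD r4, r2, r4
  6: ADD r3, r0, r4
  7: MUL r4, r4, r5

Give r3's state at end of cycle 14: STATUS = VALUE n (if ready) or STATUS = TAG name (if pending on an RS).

c1: issue MUL r0<-Mul1 | r0:Mul1,r1:5,r2:3,r3:4,r4:7,r5:5
c2: issue SUB r4<-Add1 | r0:Mul1,r1:5,r2:3,r3:4,r4:Add1,r5:5
c3: issue ADD r2<-Add2 | r0:Mul1,r1:5,r2:Add2,r3:4,r4:Add1,r5:5
c4: stall | r0:Mul1,r1:5,r2:Add2,r3:4,r4:Add1,r5:5
c5: CDB Add1=1; issue ADD r5<-Add1 | r0:Mul1,r1:5,r2:Add2,r3:4,r4:1,r5:Add1
c6: CDB Mul1=35; stall | r0:35,r1:5,r2:Add2,r3:4,r4:1,r5:Add1
c7: stall | r0:35,r1:5,r2:Add2,r3:4,r4:1,r5:Add1
c8: CDB Add1=6; issue ADD r5<-Add1 | r0:35,r1:5,r2:Add2,r3:4,r4:1,r5:Add1
c9: CDB Add2=39; issue ADD r4<-Add2 | r0:35,r1:5,r2:39,r3:4,r4:Add2,r5:Add1
c10: stall | r0:35,r1:5,r2:39,r3:4,r4:Add2,r5:Add1
c11: CDB Add1=10; issue ADD r3<-Add1 | r0:35,r1:5,r2:39,r3:Add1,r4:Add2,r5:10
c12: CDB Add2=40; issue MUL r4<-Mul1 | r0:35,r1:5,r2:39,r3:Add1,r4:Mul1,r5:10
c13: - | r0:35,r1:5,r2:39,r3:Add1,r4:Mul1,r5:10
c14: - | r0:35,r1:5,r2:39,r3:Add1,r4:Mul1,r5:10

STATUS = TAG Add1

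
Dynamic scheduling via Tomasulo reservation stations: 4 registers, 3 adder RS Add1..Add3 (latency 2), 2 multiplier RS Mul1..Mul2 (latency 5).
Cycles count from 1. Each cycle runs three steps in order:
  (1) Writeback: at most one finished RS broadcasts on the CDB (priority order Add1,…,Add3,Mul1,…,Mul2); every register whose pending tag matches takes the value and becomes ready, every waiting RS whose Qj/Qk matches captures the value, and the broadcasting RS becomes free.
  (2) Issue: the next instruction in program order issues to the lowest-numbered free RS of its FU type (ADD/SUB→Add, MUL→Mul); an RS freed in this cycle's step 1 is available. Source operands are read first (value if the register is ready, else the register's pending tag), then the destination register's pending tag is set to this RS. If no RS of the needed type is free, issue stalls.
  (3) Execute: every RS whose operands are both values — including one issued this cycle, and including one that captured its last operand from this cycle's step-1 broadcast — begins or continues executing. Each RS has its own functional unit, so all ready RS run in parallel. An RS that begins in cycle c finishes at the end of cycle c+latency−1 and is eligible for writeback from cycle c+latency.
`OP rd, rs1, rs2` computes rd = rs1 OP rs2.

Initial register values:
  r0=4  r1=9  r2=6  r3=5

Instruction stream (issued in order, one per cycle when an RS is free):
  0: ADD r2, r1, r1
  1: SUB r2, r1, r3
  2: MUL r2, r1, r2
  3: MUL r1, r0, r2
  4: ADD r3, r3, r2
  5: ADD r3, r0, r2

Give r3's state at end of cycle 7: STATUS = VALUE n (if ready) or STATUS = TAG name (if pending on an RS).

c1: issue ADD r2<-Add1 | r0:4,r1:9,r2:Add1,r3:5
c2: issue SUB r2<-Add2 | r0:4,r1:9,r2:Add2,r3:5
c3: CDB Add1=18; issue MUL r2<-Mul1 | r0:4,r1:9,r2:Mul1,r3:5
c4: CDB Add2=4; issue MUL r1<-Mul2 | r0:4,r1:Mul2,r2:Mul1,r3:5
c5: issue ADD r3<-Add1 | r0:4,r1:Mul2,r2:Mul1,r3:Add1
c6: issue ADD r3<-Add2 | r0:4,r1:Mul2,r2:Mul1,r3:Add2
c7: - | r0:4,r1:Mul2,r2:Mul1,r3:Add2

STATUS = TAG Add2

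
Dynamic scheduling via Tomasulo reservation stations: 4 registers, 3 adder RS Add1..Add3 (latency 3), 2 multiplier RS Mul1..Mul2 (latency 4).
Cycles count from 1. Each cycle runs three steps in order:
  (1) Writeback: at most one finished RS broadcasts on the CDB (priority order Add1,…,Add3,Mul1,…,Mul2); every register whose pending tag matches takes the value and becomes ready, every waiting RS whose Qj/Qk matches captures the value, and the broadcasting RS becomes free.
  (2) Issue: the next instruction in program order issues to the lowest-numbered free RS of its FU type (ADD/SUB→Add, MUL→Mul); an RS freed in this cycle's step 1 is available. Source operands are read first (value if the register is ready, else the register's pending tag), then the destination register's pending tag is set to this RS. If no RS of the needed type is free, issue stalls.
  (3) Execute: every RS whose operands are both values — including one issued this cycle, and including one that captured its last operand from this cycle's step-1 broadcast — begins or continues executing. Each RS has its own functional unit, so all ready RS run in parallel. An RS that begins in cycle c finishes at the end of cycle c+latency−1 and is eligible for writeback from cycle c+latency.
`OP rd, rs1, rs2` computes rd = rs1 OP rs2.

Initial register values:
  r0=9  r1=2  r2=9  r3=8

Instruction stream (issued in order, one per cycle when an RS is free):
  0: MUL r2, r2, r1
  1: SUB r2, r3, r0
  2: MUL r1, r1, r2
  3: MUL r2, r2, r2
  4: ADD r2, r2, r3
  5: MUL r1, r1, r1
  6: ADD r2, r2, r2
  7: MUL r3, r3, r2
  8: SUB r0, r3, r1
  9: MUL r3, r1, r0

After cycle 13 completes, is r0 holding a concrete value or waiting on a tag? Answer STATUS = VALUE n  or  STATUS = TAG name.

cycle 1: issue MUL r2<-Mul1 // r0:9,r1:2,r2:Mul1,r3:8
cycle 2: issue SUB r2<-Add1 // r0:9,r1:2,r2:Add1,r3:8
cycle 3: issue MUL r1<-Mul2 // r0:9,r1:Mul2,r2:Add1,r3:8
cycle 4: stall // r0:9,r1:Mul2,r2:Add1,r3:8
cycle 5: CDB Add1=-1; stall // r0:9,r1:Mul2,r2:-1,r3:8
cycle 6: CDB Mul1=18; issue MUL r2<-Mul1 // r0:9,r1:Mul2,r2:Mul1,r3:8
cycle 7: issue ADD r2<-Add1 // r0:9,r1:Mul2,r2:Add1,r3:8
cycle 8: stall // r0:9,r1:Mul2,r2:Add1,r3:8
cycle 9: CDB Mul2=-2; issue MUL r1<-Mul2 // r0:9,r1:Mul2,r2:Add1,r3:8
cycle 10: CDB Mul1=1; issue ADD r2<-Add2 // r0:9,r1:Mul2,r2:Add2,r3:8
cycle 11: issue MUL r3<-Mul1 // r0:9,r1:Mul2,r2:Add2,r3:Mul1
cycle 12: issue SUB r0<-Add3 // r0:Add3,r1:Mul2,r2:Add2,r3:Mul1
cycle 13: CDB Add1=9; stall // r0:Add3,r1:Mul2,r2:Add2,r3:Mul1

STATUS = TAG Add3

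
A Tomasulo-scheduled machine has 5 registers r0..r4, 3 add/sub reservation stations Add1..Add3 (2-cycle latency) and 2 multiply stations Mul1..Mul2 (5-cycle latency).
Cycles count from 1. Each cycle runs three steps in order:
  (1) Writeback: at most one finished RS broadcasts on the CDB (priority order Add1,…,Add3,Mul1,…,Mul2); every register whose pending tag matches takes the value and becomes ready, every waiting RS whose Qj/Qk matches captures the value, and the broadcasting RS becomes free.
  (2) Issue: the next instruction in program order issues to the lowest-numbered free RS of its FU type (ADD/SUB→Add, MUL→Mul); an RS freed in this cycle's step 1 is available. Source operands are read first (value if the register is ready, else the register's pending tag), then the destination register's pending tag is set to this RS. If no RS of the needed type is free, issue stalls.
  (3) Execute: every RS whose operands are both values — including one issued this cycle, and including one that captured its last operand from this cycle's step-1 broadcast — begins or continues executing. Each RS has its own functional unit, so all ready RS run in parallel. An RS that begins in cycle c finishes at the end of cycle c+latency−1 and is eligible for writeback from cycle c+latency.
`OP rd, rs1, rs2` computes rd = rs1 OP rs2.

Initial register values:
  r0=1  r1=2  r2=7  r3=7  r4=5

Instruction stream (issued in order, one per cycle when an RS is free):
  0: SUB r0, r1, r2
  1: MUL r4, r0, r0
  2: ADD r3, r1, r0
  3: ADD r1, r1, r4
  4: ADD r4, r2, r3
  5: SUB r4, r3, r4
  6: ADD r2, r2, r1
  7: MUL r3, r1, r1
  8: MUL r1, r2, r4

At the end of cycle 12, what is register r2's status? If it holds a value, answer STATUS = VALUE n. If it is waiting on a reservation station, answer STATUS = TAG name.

STATUS = VALUE 34

  c1: issue SUB r0<-Add1  regs: r0:Add1,r1:2,r2:7,r3:7,r4:5
  c2: issue MUL r4<-Mul1  regs: r0:Add1,r1:2,r2:7,r3:7,r4:Mul1
  c3: CDB Add1=-5; issue ADD r3<-Add1  regs: r0:-5,r1:2,r2:7,r3:Add1,r4:Mul1
  c4: issue ADD r1<-Add2  regs: r0:-5,r1:Add2,r2:7,r3:Add1,r4:Mul1
  c5: CDB Add1=-3; issue ADD r4<-Add1  regs: r0:-5,r1:Add2,r2:7,r3:-3,r4:Add1
  c6: issue SUB r4<-Add3  regs: r0:-5,r1:Add2,r2:7,r3:-3,r4:Add3
  c7: CDB Add1=4; issue ADD r2<-Add1  regs: r0:-5,r1:Add2,r2:Add1,r3:-3,r4:Add3
  c8: CDB Mul1=25; issue MUL r3<-Mul1  regs: r0:-5,r1:Add2,r2:Add1,r3:Mul1,r4:Add3
  c9: CDB Add3=-7; issue MUL r1<-Mul2  regs: r0:-5,r1:Mul2,r2:Add1,r3:Mul1,r4:-7
  c10: CDB Add2=27  regs: r0:-5,r1:Mul2,r2:Add1,r3:Mul1,r4:-7
  c11: -  regs: r0:-5,r1:Mul2,r2:Add1,r3:Mul1,r4:-7
  c12: CDB Add1=34  regs: r0:-5,r1:Mul2,r2:34,r3:Mul1,r4:-7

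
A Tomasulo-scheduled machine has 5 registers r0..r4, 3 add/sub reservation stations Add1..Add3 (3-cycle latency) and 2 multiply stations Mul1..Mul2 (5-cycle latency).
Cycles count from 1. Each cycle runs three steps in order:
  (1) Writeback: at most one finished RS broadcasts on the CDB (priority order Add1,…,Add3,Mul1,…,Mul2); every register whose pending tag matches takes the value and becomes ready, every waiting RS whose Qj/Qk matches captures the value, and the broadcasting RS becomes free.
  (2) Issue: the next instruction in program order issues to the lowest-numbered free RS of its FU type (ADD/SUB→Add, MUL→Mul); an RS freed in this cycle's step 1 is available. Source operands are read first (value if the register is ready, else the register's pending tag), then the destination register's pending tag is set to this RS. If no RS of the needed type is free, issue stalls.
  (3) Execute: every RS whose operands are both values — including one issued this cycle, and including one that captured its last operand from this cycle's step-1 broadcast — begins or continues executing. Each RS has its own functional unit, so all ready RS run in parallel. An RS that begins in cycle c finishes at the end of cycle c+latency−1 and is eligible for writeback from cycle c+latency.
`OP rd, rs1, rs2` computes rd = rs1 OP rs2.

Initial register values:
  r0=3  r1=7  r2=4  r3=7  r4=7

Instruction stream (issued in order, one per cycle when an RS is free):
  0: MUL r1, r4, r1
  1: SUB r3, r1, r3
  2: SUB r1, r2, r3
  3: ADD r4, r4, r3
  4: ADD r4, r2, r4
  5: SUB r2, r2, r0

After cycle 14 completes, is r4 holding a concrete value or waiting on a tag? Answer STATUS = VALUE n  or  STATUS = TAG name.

STATUS = TAG Add1

cycle 1: issue MUL r1<-Mul1 // r0:3,r1:Mul1,r2:4,r3:7,r4:7
cycle 2: issue SUB r3<-Add1 // r0:3,r1:Mul1,r2:4,r3:Add1,r4:7
cycle 3: issue SUB r1<-Add2 // r0:3,r1:Add2,r2:4,r3:Add1,r4:7
cycle 4: issue ADD r4<-Add3 // r0:3,r1:Add2,r2:4,r3:Add1,r4:Add3
cycle 5: stall // r0:3,r1:Add2,r2:4,r3:Add1,r4:Add3
cycle 6: CDB Mul1=49; stall // r0:3,r1:Add2,r2:4,r3:Add1,r4:Add3
cycle 7: stall // r0:3,r1:Add2,r2:4,r3:Add1,r4:Add3
cycle 8: stall // r0:3,r1:Add2,r2:4,r3:Add1,r4:Add3
cycle 9: CDB Add1=42; issue ADD r4<-Add1 // r0:3,r1:Add2,r2:4,r3:42,r4:Add1
cycle 10: stall // r0:3,r1:Add2,r2:4,r3:42,r4:Add1
cycle 11: stall // r0:3,r1:Add2,r2:4,r3:42,r4:Add1
cycle 12: CDB Add2=-38; issue SUB r2<-Add2 // r0:3,r1:-38,r2:Add2,r3:42,r4:Add1
cycle 13: CDB Add3=49 // r0:3,r1:-38,r2:Add2,r3:42,r4:Add1
cycle 14: - // r0:3,r1:-38,r2:Add2,r3:42,r4:Add1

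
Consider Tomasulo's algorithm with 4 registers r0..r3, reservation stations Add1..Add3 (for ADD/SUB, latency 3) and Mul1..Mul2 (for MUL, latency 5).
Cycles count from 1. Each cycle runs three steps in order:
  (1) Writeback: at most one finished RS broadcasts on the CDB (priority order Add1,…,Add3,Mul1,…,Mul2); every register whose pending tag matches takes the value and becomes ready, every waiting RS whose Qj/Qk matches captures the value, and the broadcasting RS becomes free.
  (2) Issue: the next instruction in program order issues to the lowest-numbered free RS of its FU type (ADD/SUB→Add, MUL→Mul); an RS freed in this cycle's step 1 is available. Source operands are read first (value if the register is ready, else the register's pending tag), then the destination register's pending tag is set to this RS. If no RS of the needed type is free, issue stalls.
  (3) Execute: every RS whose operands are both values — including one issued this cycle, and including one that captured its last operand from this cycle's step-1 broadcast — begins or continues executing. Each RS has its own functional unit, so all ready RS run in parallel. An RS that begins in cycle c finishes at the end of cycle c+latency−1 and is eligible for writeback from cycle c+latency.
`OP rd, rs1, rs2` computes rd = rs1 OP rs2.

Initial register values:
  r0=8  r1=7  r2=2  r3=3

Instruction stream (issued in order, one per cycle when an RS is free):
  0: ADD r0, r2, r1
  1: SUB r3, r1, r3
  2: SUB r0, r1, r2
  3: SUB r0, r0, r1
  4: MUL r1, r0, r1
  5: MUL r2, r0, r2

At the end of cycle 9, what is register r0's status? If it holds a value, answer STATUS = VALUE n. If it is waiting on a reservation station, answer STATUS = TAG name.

STATUS = VALUE -2

  c1: issue ADD r0<-Add1  regs: r0:Add1,r1:7,r2:2,r3:3
  c2: issue SUB r3<-Add2  regs: r0:Add1,r1:7,r2:2,r3:Add2
  c3: issue SUB r0<-Add3  regs: r0:Add3,r1:7,r2:2,r3:Add2
  c4: CDB Add1=9; issue SUB r0<-Add1  regs: r0:Add1,r1:7,r2:2,r3:Add2
  c5: CDB Add2=4; issue MUL r1<-Mul1  regs: r0:Add1,r1:Mul1,r2:2,r3:4
  c6: CDB Add3=5; issue MUL r2<-Mul2  regs: r0:Add1,r1:Mul1,r2:Mul2,r3:4
  c7: -  regs: r0:Add1,r1:Mul1,r2:Mul2,r3:4
  c8: -  regs: r0:Add1,r1:Mul1,r2:Mul2,r3:4
  c9: CDB Add1=-2  regs: r0:-2,r1:Mul1,r2:Mul2,r3:4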